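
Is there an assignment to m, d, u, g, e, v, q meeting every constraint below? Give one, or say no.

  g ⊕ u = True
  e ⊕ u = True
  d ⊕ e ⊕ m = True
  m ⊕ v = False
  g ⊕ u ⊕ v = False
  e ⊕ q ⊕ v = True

m = True, d = False, u = True, g = False, e = False, v = True, q = False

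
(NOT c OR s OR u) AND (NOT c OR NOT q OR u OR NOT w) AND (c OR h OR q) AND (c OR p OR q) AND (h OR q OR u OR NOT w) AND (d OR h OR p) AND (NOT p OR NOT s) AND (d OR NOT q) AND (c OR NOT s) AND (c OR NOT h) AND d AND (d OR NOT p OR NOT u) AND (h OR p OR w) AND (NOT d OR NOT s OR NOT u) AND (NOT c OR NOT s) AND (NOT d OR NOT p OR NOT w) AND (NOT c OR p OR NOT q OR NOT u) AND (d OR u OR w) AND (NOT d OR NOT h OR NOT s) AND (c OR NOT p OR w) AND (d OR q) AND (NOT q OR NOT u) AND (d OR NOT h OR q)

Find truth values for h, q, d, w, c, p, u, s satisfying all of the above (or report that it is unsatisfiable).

h = False, q = True, d = True, w = True, c = False, p = False, u = False, s = False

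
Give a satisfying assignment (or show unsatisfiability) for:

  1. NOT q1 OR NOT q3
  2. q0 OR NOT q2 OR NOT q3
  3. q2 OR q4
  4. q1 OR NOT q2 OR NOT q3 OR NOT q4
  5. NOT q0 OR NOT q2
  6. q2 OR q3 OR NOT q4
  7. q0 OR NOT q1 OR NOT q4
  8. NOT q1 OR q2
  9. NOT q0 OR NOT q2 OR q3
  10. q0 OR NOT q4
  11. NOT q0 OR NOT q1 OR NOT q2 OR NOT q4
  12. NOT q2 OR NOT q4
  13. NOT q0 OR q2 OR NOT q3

q0 = False, q1 = False, q2 = True, q3 = False, q4 = False

Set q0 = False.
  then (q0 OR NOT q4) forces q4 = False.
  then (q2 OR q4) forces q2 = True.
  then (q0 OR NOT q2 OR NOT q3) forces q3 = False.
Set q1 = False.
All clauses satisfied.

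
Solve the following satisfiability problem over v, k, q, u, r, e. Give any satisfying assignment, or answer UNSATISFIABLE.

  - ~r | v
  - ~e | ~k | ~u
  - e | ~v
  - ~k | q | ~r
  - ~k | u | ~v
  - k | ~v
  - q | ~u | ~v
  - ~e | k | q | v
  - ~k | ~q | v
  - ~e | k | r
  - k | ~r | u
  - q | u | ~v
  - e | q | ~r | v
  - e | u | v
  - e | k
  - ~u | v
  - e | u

Try v = True:
  (e | ~v) forces e = True.
  (k | ~v) forces k = True.
  (~e | ~k | ~u) forces u = False.
  clause (~k | u | ~v) is falsified — backtrack.
So v = False.
  then (~r | v) forces r = False.
  then (~u | v) forces u = False.
  then (e | u) forces e = True.
  then (~e | k | r) forces k = True.
  then (~k | ~q | v) forces q = False.
All clauses satisfied.

v=F; k=T; q=F; u=F; r=F; e=T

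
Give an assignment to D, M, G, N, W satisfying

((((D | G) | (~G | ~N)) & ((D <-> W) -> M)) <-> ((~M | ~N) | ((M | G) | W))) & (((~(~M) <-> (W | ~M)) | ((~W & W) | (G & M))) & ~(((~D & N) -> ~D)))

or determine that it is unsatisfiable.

The conjunct ~(((~D & N) -> ~D)) is unsatisfiable on its own:
  D=F, N=F: evaluates to False.
  D=F, N=T: evaluates to False.
  D=T, N=F: evaluates to False.
  D=T, N=T: evaluates to False.
So the whole conjunction is unsatisfiable.

Unsatisfiable — no assignment works.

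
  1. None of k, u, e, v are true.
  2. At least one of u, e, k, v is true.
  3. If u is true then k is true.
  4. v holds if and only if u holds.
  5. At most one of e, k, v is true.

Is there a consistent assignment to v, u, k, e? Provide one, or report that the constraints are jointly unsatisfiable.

Unsatisfiable — no assignment works.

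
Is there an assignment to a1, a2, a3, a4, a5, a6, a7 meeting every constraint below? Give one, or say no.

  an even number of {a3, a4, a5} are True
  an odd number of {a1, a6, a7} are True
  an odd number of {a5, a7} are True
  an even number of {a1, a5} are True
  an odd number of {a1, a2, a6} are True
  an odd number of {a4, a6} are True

a1 = True, a2 = False, a3 = False, a4 = True, a5 = True, a6 = False, a7 = False

{a3, a4, a5}: 2 true → even ✓
{a1, a6, a7}: 1 true → odd ✓
{a5, a7}: 1 true → odd ✓
{a1, a5}: 2 true → even ✓
{a1, a2, a6}: 1 true → odd ✓
{a4, a6}: 1 true → odd ✓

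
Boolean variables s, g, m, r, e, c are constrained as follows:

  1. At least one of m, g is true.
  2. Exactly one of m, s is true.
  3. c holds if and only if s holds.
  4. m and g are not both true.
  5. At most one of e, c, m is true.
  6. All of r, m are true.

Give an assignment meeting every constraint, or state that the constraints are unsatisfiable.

s = False, g = False, m = True, r = True, e = False, c = False

  (1) {m, g}: 1 true — at least one ✓
  (2) {m, s}: 1 true — exactly one ✓
  (3) c=F, s=F — same ✓
  (4) m=T, g=F — not both ✓
  (5) {e, c, m}: 1 true — at most one ✓
  (6) {r, m}: all 2 true ✓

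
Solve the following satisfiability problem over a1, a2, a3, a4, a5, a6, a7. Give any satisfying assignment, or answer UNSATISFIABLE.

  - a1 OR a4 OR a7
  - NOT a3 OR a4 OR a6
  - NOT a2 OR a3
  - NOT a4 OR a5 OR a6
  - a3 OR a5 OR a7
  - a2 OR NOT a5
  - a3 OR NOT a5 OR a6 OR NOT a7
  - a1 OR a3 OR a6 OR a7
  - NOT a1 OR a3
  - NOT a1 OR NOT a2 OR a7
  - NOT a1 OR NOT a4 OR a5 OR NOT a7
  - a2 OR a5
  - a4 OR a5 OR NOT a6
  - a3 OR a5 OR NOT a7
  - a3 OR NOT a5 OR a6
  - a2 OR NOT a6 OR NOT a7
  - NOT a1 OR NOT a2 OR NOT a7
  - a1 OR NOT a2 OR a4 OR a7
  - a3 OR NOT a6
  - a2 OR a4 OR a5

a1=F, a2=T, a3=T, a4=T, a5=T, a6=F, a7=F

Set a1 = False.
Try a2 = False:
  (a2 OR NOT a5) forces a5 = False.
  clause (a2 OR a5) is falsified — backtrack.
So a2 = True.
  then (NOT a2 OR a3) forces a3 = True.
Set a4 = True.
Set a5 = True.
Set a6 = False.
Set a7 = False.
All clauses satisfied.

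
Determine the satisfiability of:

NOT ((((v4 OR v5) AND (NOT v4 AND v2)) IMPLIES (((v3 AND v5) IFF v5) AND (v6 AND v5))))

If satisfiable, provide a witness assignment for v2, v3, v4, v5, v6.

v2: True, v3: False, v4: False, v5: True, v6: False

  NOT ((((v4 OR v5) AND (NOT v4 AND v2)) IMPLIES (((v3 AND v5) IFF v5) AND (v6 AND v5)))) = True
    ((v4 OR v5) AND (NOT v4 AND v2)) IMPLIES (((v3 AND v5) IFF v5) AND (v6 AND v5)) = False
      (v4 OR v5) AND (NOT v4 AND v2) = True
        v4 OR v5 = True
        NOT v4 AND v2 = True
          NOT v4 = True
      ((v3 AND v5) IFF v5) AND (v6 AND v5) = False
        (v3 AND v5) IFF v5 = False
          v3 AND v5 = False
        v6 AND v5 = False
The formula evaluates to True.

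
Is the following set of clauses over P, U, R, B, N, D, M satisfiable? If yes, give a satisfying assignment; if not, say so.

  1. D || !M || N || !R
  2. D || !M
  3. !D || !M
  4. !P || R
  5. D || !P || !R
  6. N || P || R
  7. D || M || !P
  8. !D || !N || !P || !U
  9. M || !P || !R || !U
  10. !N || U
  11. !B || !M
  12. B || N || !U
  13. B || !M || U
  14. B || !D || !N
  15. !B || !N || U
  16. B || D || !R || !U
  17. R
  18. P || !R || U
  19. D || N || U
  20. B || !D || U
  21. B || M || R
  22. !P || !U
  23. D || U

P=T, U=F, R=T, B=T, N=F, D=T, M=F

Unit clause (R) forces R = True.
Set P = True.
  then (D || !P || !R) forces D = True.
  then (!P || !U) forces U = False.
  then (!D || !M) forces M = False.
  then (!N || U) forces N = False.
  then (B || !D || U) forces B = True.
All clauses satisfied.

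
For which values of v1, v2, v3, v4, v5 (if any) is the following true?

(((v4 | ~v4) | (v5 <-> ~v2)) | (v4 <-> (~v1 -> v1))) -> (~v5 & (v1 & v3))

v1: True; v2: True; v3: True; v4: False; v5: False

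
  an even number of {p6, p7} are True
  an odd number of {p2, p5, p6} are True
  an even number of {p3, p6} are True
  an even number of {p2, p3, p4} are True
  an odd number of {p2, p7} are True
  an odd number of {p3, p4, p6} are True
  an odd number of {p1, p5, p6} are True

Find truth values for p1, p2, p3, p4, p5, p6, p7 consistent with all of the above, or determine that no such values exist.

p1=F, p2=F, p3=T, p4=T, p5=F, p6=T, p7=T

{p6, p7}: 2 true → even ✓
{p2, p5, p6}: 1 true → odd ✓
{p3, p6}: 2 true → even ✓
{p2, p3, p4}: 2 true → even ✓
{p2, p7}: 1 true → odd ✓
{p3, p4, p6}: 3 true → odd ✓
{p1, p5, p6}: 1 true → odd ✓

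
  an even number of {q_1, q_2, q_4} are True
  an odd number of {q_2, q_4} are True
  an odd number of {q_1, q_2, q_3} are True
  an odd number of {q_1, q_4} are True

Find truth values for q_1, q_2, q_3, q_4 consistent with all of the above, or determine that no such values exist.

q_1 = True, q_2 = True, q_3 = True, q_4 = False

{q_1, q_2, q_4}: 2 true → even ✓
{q_2, q_4}: 1 true → odd ✓
{q_1, q_2, q_3}: 3 true → odd ✓
{q_1, q_4}: 1 true → odd ✓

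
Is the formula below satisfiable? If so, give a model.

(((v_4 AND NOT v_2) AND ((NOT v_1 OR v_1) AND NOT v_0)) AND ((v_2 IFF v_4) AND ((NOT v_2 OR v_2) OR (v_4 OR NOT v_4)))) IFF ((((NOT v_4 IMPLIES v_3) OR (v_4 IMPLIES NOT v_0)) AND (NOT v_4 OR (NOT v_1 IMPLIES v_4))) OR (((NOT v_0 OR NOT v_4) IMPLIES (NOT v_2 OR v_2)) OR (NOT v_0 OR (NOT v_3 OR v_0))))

Unsatisfiable

Case v_2 = True: the formula becomes (False AND v_4) IFF ((((NOT v_4 IMPLIES v_3) OR (v_4 IMPLIES NOT v_0)) AND (NOT v_4 OR (NOT v_1 IMPLIES v_4))) OR True) = False.
Case v_2 = False: the formula simplifies to (v_4 AND ((NOT v_1 OR v_1) AND NOT v_0)) AND NOT v_4.
  v_4 = True: the conjunct NOT v_4 is False.
  v_4 = False: the conjunct v_4 is False.
Both cases fail — unsatisfiable.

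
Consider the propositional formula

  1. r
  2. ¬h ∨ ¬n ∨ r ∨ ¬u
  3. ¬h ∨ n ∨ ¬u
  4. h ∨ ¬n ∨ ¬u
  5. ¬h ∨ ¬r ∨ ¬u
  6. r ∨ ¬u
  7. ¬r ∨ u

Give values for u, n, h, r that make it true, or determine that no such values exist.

u=T, n=F, h=F, r=T

Unit clause (r) forces r = True.
In (¬r ∨ u) only u is left, so u = True.
In (¬h ∨ ¬r ∨ ¬u) only ¬h is left, so h = False.
In (h ∨ ¬n ∨ ¬u) only ¬n is left, so n = False.
All clauses satisfied.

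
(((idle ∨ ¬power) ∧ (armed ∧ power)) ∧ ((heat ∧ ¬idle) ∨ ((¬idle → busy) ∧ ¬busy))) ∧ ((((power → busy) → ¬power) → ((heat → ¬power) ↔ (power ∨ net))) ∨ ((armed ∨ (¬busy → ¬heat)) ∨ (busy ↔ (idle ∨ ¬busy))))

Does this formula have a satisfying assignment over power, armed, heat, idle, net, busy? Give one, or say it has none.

power = True; armed = True; heat = False; idle = True; net = False; busy = False

  ((idle ∨ ¬power) ∧ (armed ∧ power)) ∧ ((heat ∧ ¬idle) ∨ ((¬idle → busy) ∧ ¬busy)) = True
    (idle ∨ ¬power) ∧ (armed ∧ power) = True
      idle ∨ ¬power = True
        ¬power = False
      armed ∧ power = True
    (heat ∧ ¬idle) ∨ ((¬idle → busy) ∧ ¬busy) = True
      heat ∧ ¬idle = False
        ¬idle = False
      (¬idle → busy) ∧ ¬busy = True
        ¬idle → busy = True
          ¬idle = False
        ¬busy = True
  (((power → busy) → ¬power) → ((heat → ¬power) ↔ (power ∨ net))) ∨ ((armed ∨ (¬busy → ¬heat)) ∨ (busy ↔ (idle ∨ ¬busy))) = True
    ((power → busy) → ¬power) → ((heat → ¬power) ↔ (power ∨ net)) = True
      (power → busy) → ¬power = True
        power → busy = False
        ¬power = False
      (heat → ¬power) ↔ (power ∨ net) = True
        heat → ¬power = True
          ¬power = False
        power ∨ net = True
    (armed ∨ (¬busy → ¬heat)) ∨ (busy ↔ (idle ∨ ¬busy)) = True
      armed ∨ (¬busy → ¬heat) = True
        ¬busy → ¬heat = True
          ¬busy = True
          ¬heat = True
      busy ↔ (idle ∨ ¬busy) = False
        idle ∨ ¬busy = True
          ¬busy = True
Both conjuncts True, so the formula holds.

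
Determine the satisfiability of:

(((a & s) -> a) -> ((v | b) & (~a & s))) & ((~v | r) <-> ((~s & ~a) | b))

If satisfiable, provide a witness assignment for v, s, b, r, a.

v = False, s = True, b = True, r = True, a = False

  ((a & s) -> a) -> ((v | b) & (~a & s)) = True
    (a & s) -> a = True
      a & s = False
    (v | b) & (~a & s) = True
      v | b = True
      ~a & s = True
        ~a = True
  (~v | r) <-> ((~s & ~a) | b) = True
    ~v | r = True
      ~v = True
    (~s & ~a) | b = True
      ~s & ~a = False
        ~s = False
        ~a = True
Both conjuncts True, so the formula holds.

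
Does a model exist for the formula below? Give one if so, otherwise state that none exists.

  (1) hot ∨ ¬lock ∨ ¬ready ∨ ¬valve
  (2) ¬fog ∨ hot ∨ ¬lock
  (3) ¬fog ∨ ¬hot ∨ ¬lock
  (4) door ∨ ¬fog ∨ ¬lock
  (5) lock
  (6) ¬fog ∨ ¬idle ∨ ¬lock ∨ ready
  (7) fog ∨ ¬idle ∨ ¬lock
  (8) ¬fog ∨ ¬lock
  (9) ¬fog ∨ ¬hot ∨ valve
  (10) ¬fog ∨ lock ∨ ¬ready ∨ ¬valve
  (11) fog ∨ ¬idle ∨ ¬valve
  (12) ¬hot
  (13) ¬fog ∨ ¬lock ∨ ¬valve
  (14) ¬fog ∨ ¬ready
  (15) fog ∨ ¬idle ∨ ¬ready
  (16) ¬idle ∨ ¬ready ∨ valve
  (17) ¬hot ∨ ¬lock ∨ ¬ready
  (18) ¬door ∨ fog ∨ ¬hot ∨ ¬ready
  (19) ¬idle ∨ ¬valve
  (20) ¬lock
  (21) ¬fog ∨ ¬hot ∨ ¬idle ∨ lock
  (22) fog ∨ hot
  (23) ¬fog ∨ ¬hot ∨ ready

The formula is unsatisfiable.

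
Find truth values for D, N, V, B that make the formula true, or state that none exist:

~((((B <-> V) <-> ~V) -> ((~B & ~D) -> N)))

D=F, N=F, V=T, B=F

  ~((((B <-> V) <-> ~V) -> ((~B & ~D) -> N))) = True
    ((B <-> V) <-> ~V) -> ((~B & ~D) -> N) = False
      (B <-> V) <-> ~V = True
        B <-> V = False
        ~V = False
      (~B & ~D) -> N = False
        ~B & ~D = True
          ~B = True
          ~D = True
The formula evaluates to True.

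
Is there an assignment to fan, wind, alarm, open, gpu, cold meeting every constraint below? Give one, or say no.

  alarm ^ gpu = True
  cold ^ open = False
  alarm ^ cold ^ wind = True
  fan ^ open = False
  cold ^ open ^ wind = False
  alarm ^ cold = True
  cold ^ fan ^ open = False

fan = False; wind = False; alarm = True; open = False; gpu = False; cold = False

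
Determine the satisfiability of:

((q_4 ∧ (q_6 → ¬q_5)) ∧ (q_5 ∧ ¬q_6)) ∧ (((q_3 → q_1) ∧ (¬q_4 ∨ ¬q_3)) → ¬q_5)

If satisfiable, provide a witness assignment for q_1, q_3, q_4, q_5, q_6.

q_1 = False, q_3 = True, q_4 = True, q_5 = True, q_6 = False

  (q_4 ∧ (q_6 → ¬q_5)) ∧ (q_5 ∧ ¬q_6) = True
    q_4 ∧ (q_6 → ¬q_5) = True
      q_6 → ¬q_5 = True
        ¬q_5 = False
    q_5 ∧ ¬q_6 = True
      ¬q_6 = True
  ((q_3 → q_1) ∧ (¬q_4 ∨ ¬q_3)) → ¬q_5 = True
    (q_3 → q_1) ∧ (¬q_4 ∨ ¬q_3) = False
      q_3 → q_1 = False
      ¬q_4 ∨ ¬q_3 = False
        ¬q_4 = False
        ¬q_3 = False
    ¬q_5 = False
Both conjuncts True, so the formula holds.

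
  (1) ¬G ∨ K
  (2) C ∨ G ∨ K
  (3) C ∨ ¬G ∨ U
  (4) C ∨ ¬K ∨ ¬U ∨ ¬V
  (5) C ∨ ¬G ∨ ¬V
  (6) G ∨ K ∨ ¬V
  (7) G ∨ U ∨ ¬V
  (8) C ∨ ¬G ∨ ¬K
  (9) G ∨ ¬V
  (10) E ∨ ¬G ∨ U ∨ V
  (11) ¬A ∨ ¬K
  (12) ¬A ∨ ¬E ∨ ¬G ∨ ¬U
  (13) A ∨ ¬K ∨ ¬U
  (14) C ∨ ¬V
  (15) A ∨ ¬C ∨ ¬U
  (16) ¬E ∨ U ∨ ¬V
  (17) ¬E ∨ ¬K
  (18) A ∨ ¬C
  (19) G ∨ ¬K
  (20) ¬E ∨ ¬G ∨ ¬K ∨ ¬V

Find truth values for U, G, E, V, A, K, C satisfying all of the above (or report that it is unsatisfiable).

Set U = True.
Set G = False.
  then (G ∨ ¬V) forces V = False.
  then (G ∨ ¬K) forces K = False.
  then (C ∨ G ∨ K) forces C = True.
  then (A ∨ ¬C ∨ ¬U) forces A = True.
Set E = False.
All clauses satisfied.

U=T, G=F, E=F, V=F, A=T, K=F, C=T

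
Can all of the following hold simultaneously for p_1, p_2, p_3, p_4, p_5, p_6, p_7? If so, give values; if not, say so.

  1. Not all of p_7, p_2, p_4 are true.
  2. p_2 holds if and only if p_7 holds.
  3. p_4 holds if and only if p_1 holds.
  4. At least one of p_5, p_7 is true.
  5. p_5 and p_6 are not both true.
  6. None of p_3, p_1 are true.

p_1=F; p_2=T; p_3=F; p_4=F; p_5=T; p_6=F; p_7=T

  (1) {p_7, p_2, p_4}: 2/3 true — not all ✓
  (2) p_2=T, p_7=T — same ✓
  (3) p_4=F, p_1=F — same ✓
  (4) {p_5, p_7}: 2 true — at least one ✓
  (5) p_5=T, p_6=F — not both ✓
  (6) {p_3, p_1}: 0 true — none ✓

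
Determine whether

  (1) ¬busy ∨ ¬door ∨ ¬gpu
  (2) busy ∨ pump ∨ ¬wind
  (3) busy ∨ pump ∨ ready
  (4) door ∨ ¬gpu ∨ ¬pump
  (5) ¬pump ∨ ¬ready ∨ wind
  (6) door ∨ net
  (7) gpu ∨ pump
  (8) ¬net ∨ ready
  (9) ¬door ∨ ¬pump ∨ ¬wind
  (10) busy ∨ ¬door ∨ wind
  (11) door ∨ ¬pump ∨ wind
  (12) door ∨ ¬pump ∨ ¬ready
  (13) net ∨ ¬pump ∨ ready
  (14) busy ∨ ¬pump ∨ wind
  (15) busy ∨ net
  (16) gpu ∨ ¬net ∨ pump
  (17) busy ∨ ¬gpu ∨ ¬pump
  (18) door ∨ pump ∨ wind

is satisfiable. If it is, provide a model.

pump = False; net = True; door = False; gpu = True; busy = True; ready = True; wind = True

Set pump = False.
  then (gpu ∨ pump) forces gpu = True.
Try net = False:
  (door ∨ net) forces door = True.
  (¬busy ∨ ¬door ∨ ¬gpu) forces busy = False.
  clause (busy ∨ net) is falsified — backtrack.
So net = True.
  then (¬net ∨ ready) forces ready = True.
Set door = False.
  then (door ∨ pump ∨ wind) forces wind = True.
  then (busy ∨ pump ∨ ¬wind) forces busy = True.
All clauses satisfied.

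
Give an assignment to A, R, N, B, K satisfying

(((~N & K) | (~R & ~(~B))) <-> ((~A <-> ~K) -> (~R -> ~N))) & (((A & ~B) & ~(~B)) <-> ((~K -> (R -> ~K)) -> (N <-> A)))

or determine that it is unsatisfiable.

A = True, R = False, N = False, B = True, K = False

  ((~N & K) | (~R & ~(~B))) <-> ((~A <-> ~K) -> (~R -> ~N)) = True
    (~N & K) | (~R & ~(~B)) = True
      ~N & K = False
        ~N = True
      ~R & ~(~B) = True
        ~R = True
        ~(~B) = True
          ~B = False
    (~A <-> ~K) -> (~R -> ~N) = True
      ~A <-> ~K = False
        ~A = False
        ~K = True
      ~R -> ~N = True
        ~R = True
        ~N = True
  ((A & ~B) & ~(~B)) <-> ((~K -> (R -> ~K)) -> (N <-> A)) = True
    (A & ~B) & ~(~B) = False
      A & ~B = False
        ~B = False
      ~(~B) = True
        ~B = False
    (~K -> (R -> ~K)) -> (N <-> A) = False
      ~K -> (R -> ~K) = True
        ~K = True
        R -> ~K = True
          ~K = True
      N <-> A = False
Both conjuncts True, so the formula holds.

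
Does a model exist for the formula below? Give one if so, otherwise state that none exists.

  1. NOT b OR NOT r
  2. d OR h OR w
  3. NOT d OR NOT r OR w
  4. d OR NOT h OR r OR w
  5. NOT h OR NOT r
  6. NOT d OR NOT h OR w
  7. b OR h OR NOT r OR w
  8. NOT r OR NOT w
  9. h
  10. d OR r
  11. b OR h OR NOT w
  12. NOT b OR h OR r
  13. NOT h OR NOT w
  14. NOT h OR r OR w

Case h = True:
  (NOT h OR NOT r) forces r = False.
  (d OR r) forces d = True.
  (NOT d OR NOT h OR w) forces w = True.
  Clause (NOT h OR NOT w) is falsified — contradiction.
Case h = False:
  Clause (h) is falsified — contradiction.
Both cases fail, so the formula is unsatisfiable.

No satisfying assignment exists.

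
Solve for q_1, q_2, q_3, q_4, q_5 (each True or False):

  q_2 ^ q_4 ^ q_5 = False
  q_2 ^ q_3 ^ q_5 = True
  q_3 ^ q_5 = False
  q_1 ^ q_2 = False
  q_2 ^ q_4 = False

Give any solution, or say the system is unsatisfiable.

q_1 = True; q_2 = True; q_3 = False; q_4 = True; q_5 = False

q_2 ^ q_4 ^ q_5 = T ^ T ^ F = False ✓
q_2 ^ q_3 ^ q_5 = T ^ F ^ F = True ✓
q_3 ^ q_5 = F ^ F = False ✓
q_1 ^ q_2 = T ^ T = False ✓
q_2 ^ q_4 = T ^ T = False ✓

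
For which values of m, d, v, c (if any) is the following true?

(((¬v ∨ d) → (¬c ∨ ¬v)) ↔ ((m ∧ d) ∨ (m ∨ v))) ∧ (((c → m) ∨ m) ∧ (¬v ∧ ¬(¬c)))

m: True, d: False, v: False, c: True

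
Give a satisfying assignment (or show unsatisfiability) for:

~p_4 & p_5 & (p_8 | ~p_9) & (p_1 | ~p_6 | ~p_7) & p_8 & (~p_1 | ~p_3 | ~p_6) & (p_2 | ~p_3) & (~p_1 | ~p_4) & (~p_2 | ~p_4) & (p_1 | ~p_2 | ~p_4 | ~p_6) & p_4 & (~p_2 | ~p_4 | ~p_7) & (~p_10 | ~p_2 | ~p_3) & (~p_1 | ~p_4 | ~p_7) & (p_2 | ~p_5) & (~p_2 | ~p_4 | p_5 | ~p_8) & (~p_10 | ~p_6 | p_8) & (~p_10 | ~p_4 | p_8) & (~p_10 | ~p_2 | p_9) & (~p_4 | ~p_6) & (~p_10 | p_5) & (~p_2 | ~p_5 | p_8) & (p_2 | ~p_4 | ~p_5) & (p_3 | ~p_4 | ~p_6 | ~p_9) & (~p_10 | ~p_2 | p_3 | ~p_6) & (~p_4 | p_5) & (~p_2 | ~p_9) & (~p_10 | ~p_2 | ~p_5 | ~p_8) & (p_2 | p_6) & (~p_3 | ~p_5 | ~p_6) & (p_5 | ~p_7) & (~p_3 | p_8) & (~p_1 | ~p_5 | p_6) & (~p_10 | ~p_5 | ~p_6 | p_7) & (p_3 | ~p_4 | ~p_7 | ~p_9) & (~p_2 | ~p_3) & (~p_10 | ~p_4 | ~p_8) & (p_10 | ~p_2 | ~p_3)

Case p_4 = True:
  Clause (~p_4) is falsified — contradiction.
Case p_4 = False:
  Clause (p_4) is falsified — contradiction.
Both cases fail, so the formula is unsatisfiable.

Unsatisfiable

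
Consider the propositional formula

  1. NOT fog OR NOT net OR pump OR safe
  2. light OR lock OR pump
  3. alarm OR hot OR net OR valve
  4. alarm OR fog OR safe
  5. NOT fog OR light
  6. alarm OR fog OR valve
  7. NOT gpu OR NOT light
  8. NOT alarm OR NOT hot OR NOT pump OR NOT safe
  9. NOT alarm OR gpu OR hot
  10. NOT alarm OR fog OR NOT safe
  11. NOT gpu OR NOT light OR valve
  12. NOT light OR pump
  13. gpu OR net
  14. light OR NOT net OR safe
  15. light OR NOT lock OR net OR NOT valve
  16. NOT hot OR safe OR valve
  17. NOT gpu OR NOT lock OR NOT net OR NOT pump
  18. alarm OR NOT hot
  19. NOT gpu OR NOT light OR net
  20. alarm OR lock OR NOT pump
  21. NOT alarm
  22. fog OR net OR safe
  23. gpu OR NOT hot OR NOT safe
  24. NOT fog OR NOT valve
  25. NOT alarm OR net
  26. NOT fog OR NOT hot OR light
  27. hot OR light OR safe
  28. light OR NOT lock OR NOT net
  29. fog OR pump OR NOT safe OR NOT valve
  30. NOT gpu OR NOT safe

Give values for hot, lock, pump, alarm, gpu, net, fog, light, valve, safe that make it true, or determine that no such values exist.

Unit clause (NOT alarm) forces alarm = False.
In (alarm OR NOT hot) only NOT hot is left, so hot = False.
Try lock = False:
  (alarm OR lock OR NOT pump) forces pump = False.
  (light OR lock OR pump) forces light = True.
  clause (NOT light OR pump) is falsified — backtrack.
So lock = True.
Set pump = True.
Set gpu = False.
  then (gpu OR net) forces net = True.
  then (light OR NOT lock OR NOT net) forces light = True.
Set fog = True.
  then (NOT fog OR NOT valve) forces valve = False.
Set safe = True.
All clauses satisfied.

hot = False, lock = True, pump = True, alarm = False, gpu = False, net = True, fog = True, light = True, valve = False, safe = True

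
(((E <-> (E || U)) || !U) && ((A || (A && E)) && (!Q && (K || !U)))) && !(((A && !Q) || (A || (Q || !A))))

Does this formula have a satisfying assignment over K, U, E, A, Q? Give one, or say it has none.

The formula is unsatisfiable.

The conjunct !(((A && !Q) || (A || (Q || !A)))) is unsatisfiable on its own:
  A=F, Q=F: evaluates to False.
  A=F, Q=T: evaluates to False.
  A=T, Q=F: evaluates to False.
  A=T, Q=T: evaluates to False.
So the whole conjunction is unsatisfiable.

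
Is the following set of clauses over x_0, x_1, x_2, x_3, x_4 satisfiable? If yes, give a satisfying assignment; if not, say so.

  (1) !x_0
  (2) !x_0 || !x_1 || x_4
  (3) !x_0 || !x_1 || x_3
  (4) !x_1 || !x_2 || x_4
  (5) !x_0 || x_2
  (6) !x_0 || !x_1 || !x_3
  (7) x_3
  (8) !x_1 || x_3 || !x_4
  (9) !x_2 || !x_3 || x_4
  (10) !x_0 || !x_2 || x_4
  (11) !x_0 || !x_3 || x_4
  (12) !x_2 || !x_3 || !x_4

x_0=F, x_1=T, x_2=F, x_3=T, x_4=T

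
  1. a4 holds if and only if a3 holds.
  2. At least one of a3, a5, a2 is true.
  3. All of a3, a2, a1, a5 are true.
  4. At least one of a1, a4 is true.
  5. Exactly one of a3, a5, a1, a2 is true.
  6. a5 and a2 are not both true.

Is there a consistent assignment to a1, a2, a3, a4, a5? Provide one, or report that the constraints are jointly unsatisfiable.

No satisfying assignment exists.

Case a1 = True:
  (3) forces a3 = True.
  Constraint (5) is violated (a3=T, a1=T) — contradiction.
Case a1 = False:
  Constraint (3) is violated (a1=F) — contradiction.
Both cases fail — unsatisfiable.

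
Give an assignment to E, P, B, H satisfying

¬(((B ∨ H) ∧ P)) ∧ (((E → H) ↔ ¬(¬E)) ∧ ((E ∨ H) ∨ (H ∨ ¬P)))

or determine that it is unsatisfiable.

E=T, P=F, B=T, H=T

  ¬(((B ∨ H) ∧ P)) = True
    (B ∨ H) ∧ P = False
      B ∨ H = True
  ((E → H) ↔ ¬(¬E)) ∧ ((E ∨ H) ∨ (H ∨ ¬P)) = True
    (E → H) ↔ ¬(¬E) = True
      E → H = True
      ¬(¬E) = True
        ¬E = False
    (E ∨ H) ∨ (H ∨ ¬P) = True
      E ∨ H = True
      H ∨ ¬P = True
        ¬P = True
Both conjuncts True, so the formula holds.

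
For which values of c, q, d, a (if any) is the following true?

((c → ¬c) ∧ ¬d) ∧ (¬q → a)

c=F, q=T, d=F, a=F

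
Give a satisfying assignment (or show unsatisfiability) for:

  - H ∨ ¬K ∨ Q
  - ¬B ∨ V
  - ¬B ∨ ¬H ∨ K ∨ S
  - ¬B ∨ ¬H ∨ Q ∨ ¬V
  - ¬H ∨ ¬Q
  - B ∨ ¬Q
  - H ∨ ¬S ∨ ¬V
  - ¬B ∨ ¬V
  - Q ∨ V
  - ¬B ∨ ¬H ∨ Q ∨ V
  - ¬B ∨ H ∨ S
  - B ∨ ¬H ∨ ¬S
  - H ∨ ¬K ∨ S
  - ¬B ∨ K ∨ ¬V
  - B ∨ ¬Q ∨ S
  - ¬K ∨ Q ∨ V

Set H = True.
  then (¬H ∨ ¬Q) forces Q = False.
  then (Q ∨ V) forces V = True.
  then (¬B ∨ ¬H ∨ Q ∨ ¬V) forces B = False.
  then (B ∨ ¬H ∨ ¬S) forces S = False.
Set K = False.
All clauses satisfied.

H=T; B=F; S=F; K=F; Q=F; V=T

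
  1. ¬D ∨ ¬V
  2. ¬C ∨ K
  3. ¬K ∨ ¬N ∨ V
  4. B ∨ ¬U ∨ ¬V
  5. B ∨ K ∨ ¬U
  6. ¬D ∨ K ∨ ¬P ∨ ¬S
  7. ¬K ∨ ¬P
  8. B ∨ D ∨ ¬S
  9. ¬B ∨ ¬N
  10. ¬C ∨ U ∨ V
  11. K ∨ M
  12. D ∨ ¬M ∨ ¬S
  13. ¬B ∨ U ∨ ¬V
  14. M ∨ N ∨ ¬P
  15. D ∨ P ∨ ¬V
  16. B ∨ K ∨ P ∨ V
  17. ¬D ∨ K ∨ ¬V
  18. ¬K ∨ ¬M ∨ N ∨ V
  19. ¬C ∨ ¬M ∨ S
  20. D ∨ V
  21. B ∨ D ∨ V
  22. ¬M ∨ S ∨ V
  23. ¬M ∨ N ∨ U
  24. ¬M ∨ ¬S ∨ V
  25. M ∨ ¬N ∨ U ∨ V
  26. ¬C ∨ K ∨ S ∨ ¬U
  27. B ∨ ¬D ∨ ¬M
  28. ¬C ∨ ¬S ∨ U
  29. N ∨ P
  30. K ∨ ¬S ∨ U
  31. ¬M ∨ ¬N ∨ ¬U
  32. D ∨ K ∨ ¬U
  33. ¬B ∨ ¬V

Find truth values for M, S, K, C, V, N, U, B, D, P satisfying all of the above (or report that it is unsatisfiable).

Set M = True.
Try S = True:
  (D ∨ ¬M ∨ ¬S) forces D = True.
  (¬D ∨ ¬V) forces V = False.
  clause (¬M ∨ ¬S ∨ V) is falsified — backtrack.
So S = False.
  then (¬C ∨ ¬M ∨ S) forces C = False.
  then (¬M ∨ S ∨ V) forces V = True.
  then (¬B ∨ ¬V) forces B = False.
  then (¬D ∨ ¬V) forces D = False.
  then (B ∨ ¬U ∨ ¬V) forces U = False.
  then (D ∨ P ∨ ¬V) forces P = True.
  then (¬M ∨ N ∨ U) forces N = True.
  then (¬K ∨ ¬P) forces K = False.
All clauses satisfied.

M = True, S = False, K = False, C = False, V = True, N = True, U = False, B = False, D = False, P = True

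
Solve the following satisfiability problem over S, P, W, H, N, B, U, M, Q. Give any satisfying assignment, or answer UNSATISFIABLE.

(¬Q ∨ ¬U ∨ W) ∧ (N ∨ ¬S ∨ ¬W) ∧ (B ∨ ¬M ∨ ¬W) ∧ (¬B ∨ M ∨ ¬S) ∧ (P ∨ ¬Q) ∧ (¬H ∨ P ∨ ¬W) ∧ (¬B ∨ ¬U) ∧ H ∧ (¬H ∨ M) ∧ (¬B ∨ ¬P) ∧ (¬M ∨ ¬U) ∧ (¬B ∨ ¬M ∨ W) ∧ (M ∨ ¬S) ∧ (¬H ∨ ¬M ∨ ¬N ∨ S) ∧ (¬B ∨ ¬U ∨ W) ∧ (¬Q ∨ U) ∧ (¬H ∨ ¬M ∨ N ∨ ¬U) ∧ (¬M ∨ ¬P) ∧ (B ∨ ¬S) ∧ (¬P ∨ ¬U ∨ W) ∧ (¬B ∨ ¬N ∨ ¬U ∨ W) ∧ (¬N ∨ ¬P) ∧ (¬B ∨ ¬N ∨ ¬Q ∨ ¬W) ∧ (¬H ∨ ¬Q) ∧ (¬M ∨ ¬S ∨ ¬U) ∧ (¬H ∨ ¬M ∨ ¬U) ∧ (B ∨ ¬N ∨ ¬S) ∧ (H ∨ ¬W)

Unit clause (H) forces H = True.
In (¬H ∨ M) only M is left, so M = True.
In (¬M ∨ ¬U) only ¬U is left, so U = False.
In (¬Q ∨ U) only ¬Q is left, so Q = False.
In (¬M ∨ ¬P) only ¬P is left, so P = False.
In (¬H ∨ P ∨ ¬W) only ¬W is left, so W = False.
In (¬B ∨ ¬M ∨ W) only ¬B is left, so B = False.
In (B ∨ ¬S) only ¬S is left, so S = False.
In (¬H ∨ ¬M ∨ ¬N ∨ S) only ¬N is left, so N = False.
All clauses satisfied.

S = False; P = False; W = False; H = True; N = False; B = False; U = False; M = True; Q = False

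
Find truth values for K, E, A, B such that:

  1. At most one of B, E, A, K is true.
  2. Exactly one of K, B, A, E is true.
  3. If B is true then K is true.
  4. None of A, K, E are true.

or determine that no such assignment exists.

No satisfying assignment exists.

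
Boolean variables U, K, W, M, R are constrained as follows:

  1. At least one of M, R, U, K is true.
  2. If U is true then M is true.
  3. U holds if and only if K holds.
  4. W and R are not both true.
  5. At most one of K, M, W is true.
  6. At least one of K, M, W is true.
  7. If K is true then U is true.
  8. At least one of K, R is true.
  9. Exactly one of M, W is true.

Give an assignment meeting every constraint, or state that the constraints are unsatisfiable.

U = False, K = False, W = False, M = True, R = True

  (1) {M, R, U, K}: 2 true — at least one ✓
  (2) U=F ⇒ M: vacuous ✓
  (3) U=F, K=F — same ✓
  (4) W=F, R=T — not both ✓
  (5) {K, M, W}: 1 true — at most one ✓
  (6) {K, M, W}: 1 true — at least one ✓
  (7) K=F ⇒ U: vacuous ✓
  (8) {K, R}: 1 true — at least one ✓
  (9) {M, W}: 1 true — exactly one ✓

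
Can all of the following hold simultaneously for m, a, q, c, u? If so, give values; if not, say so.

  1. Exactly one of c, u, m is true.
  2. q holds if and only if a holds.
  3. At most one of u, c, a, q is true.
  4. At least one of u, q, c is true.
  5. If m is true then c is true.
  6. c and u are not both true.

m: False, a: False, q: False, c: False, u: True

  (1) {c, u, m}: 1 true — exactly one ✓
  (2) q=F, a=F — same ✓
  (3) {u, c, a, q}: 1 true — at most one ✓
  (4) {u, q, c}: 1 true — at least one ✓
  (5) m=F ⇒ c: vacuous ✓
  (6) c=F, u=T — not both ✓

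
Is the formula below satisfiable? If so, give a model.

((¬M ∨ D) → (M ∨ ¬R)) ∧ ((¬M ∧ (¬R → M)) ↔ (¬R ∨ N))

M = True, N = False, R = True, D = False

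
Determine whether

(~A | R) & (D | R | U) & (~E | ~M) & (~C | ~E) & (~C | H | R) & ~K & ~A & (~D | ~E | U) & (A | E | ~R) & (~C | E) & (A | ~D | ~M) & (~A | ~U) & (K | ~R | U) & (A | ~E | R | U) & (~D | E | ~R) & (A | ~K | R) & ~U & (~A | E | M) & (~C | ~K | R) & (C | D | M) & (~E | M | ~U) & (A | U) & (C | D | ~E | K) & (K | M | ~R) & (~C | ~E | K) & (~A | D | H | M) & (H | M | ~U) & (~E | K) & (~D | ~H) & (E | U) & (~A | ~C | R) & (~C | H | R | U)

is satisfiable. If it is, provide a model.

The formula is unsatisfiable.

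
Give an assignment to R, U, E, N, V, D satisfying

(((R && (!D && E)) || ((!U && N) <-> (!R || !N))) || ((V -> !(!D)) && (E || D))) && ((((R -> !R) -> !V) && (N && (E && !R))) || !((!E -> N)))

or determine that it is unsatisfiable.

R: False, U: True, E: True, N: True, V: False, D: False

  ((R && (!D && E)) || ((!U && N) <-> (!R || !N))) || ((V -> !(!D)) && (E || D)) = True
    (R && (!D && E)) || ((!U && N) <-> (!R || !N)) = False
      R && (!D && E) = False
        !D && E = True
          !D = True
      (!U && N) <-> (!R || !N) = False
        !U && N = False
          !U = False
        !R || !N = True
          !R = True
          !N = False
    (V -> !(!D)) && (E || D) = True
      V -> !(!D) = True
        !(!D) = False
          !D = True
      E || D = True
  (((R -> !R) -> !V) && (N && (E && !R))) || !((!E -> N)) = True
    ((R -> !R) -> !V) && (N && (E && !R)) = True
      (R -> !R) -> !V = True
        R -> !R = True
          !R = True
        !V = True
      N && (E && !R) = True
        E && !R = True
          !R = True
    !((!E -> N)) = False
      !E -> N = True
        !E = False
Both conjuncts True, so the formula holds.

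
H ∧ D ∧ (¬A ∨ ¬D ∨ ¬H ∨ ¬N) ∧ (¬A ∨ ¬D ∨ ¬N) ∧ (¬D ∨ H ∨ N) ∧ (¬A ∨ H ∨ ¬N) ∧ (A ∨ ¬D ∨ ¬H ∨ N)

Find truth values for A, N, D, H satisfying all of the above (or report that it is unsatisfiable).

Unit clause (H) forces H = True.
Unit clause (D) forces D = True.
Set A = True.
  then (¬A ∨ ¬D ∨ ¬H ∨ ¬N) forces N = False.
Check each clause:
  (H): H holds.
  (D): D holds.
  (¬A ∨ ¬D ∨ ¬H ∨ ¬N): ¬N holds.
  (¬A ∨ ¬D ∨ ¬N): ¬N holds.
  (¬D ∨ H ∨ N): H holds.
  (¬A ∨ H ∨ ¬N): H holds.
  (A ∨ ¬D ∨ ¬H ∨ N): A holds.
All clauses satisfied.

A = True, N = False, D = True, H = True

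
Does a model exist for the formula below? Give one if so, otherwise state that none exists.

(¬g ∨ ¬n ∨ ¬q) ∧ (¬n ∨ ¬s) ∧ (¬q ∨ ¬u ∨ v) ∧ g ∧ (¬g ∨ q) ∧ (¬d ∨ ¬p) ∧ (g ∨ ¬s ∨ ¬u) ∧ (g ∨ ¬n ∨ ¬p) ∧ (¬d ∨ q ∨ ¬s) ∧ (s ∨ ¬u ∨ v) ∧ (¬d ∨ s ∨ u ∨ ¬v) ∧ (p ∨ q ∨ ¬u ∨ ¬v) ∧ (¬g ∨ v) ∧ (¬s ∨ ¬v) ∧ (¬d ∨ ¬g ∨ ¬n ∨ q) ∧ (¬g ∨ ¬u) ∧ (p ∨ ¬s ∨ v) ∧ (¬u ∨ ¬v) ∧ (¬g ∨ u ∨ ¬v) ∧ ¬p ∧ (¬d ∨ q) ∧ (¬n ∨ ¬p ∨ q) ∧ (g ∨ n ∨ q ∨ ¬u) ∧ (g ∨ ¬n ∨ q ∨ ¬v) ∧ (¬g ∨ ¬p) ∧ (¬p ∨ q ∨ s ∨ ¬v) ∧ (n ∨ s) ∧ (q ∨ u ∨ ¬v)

Case g = True:
  (¬g ∨ q) forces q = True.
  (¬g ∨ ¬n ∨ ¬q) forces n = False.
  (¬g ∨ v) forces v = True.
  (¬s ∨ ¬v) forces s = False.
  Clause (n ∨ s) is falsified — contradiction.
Case g = False:
  Clause (g) is falsified — contradiction.
Both cases fail, so the formula is unsatisfiable.

The formula is unsatisfiable.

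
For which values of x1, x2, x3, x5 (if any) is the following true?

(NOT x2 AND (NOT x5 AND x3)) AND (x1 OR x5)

x1=T, x2=F, x3=T, x5=F

  NOT x2 AND (NOT x5 AND x3) = True
    NOT x2 = True
    NOT x5 AND x3 = True
      NOT x5 = True
  x1 OR x5 = True
Both conjuncts True, so the formula holds.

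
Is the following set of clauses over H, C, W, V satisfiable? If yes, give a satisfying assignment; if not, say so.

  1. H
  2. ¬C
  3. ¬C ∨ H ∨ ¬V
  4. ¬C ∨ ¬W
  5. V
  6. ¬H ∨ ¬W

H: True, C: False, W: False, V: True

Unit clause (H) forces H = True.
Unit clause (¬C) forces C = False.
Unit clause (V) forces V = True.
In (¬H ∨ ¬W) only ¬W is left, so W = False.
Check each clause:
  (H): H holds.
  (¬C): ¬C holds.
  (¬C ∨ H ∨ ¬V): ¬C holds.
  (¬C ∨ ¬W): ¬C holds.
  (V): V holds.
  (¬H ∨ ¬W): ¬W holds.
All clauses satisfied.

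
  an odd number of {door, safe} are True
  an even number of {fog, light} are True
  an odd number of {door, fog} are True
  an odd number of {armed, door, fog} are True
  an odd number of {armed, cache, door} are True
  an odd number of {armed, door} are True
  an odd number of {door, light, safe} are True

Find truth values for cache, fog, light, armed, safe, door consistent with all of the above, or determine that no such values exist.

cache = False, fog = False, light = False, armed = False, safe = False, door = True

{door, safe}: 1 true → odd ✓
{fog, light}: 0 true → even ✓
{door, fog}: 1 true → odd ✓
{armed, door, fog}: 1 true → odd ✓
{armed, cache, door}: 1 true → odd ✓
{armed, door}: 1 true → odd ✓
{door, light, safe}: 1 true → odd ✓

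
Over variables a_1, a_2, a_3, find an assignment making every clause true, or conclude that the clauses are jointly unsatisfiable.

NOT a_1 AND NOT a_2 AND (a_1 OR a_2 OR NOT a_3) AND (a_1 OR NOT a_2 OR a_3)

Unit clause (NOT a_1) forces a_1 = False.
Unit clause (NOT a_2) forces a_2 = False.
In (a_1 OR a_2 OR NOT a_3) only NOT a_3 is left, so a_3 = False.
All clauses satisfied.

a_1 = False, a_2 = False, a_3 = False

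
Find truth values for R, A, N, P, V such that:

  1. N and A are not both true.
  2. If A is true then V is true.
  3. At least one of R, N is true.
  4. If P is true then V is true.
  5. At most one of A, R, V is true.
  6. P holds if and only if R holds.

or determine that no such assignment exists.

R = False; A = False; N = True; P = False; V = False

  (1) N=T, A=F — not both ✓
  (2) A=F ⇒ V: vacuous ✓
  (3) {R, N}: 1 true — at least one ✓
  (4) P=F ⇒ V: vacuous ✓
  (5) {A, R, V}: 0 true — at most one ✓
  (6) P=F, R=F — same ✓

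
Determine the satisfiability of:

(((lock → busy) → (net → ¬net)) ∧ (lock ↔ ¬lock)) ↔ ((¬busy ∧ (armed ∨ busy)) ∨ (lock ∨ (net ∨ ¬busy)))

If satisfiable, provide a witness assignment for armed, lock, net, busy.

armed = True, lock = False, net = False, busy = True

  (((lock → busy) → (net → ¬net)) ∧ (lock ↔ ¬lock)) ↔ ((¬busy ∧ (armed ∨ busy)) ∨ (lock ∨ (net ∨ ¬busy))) = True
    ((lock → busy) → (net → ¬net)) ∧ (lock ↔ ¬lock) = False
      (lock → busy) → (net → ¬net) = True
        lock → busy = True
        net → ¬net = True
          ¬net = True
      lock ↔ ¬lock = False
        ¬lock = True
    (¬busy ∧ (armed ∨ busy)) ∨ (lock ∨ (net ∨ ¬busy)) = False
      ¬busy ∧ (armed ∨ busy) = False
        ¬busy = False
        armed ∨ busy = True
      lock ∨ (net ∨ ¬busy) = False
        net ∨ ¬busy = False
          ¬busy = False
The formula evaluates to True.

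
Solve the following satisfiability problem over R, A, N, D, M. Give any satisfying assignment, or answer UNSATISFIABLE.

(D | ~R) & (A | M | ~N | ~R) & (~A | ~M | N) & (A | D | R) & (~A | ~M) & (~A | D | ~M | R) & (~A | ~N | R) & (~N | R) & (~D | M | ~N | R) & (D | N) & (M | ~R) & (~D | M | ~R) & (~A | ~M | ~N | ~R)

Set R = False.
  then (~N | R) forces N = False.
  then (D | N) forces D = True.
Set A = True.
  then (~A | ~M | N) forces M = False.
All clauses satisfied.

R: False, A: True, N: False, D: True, M: False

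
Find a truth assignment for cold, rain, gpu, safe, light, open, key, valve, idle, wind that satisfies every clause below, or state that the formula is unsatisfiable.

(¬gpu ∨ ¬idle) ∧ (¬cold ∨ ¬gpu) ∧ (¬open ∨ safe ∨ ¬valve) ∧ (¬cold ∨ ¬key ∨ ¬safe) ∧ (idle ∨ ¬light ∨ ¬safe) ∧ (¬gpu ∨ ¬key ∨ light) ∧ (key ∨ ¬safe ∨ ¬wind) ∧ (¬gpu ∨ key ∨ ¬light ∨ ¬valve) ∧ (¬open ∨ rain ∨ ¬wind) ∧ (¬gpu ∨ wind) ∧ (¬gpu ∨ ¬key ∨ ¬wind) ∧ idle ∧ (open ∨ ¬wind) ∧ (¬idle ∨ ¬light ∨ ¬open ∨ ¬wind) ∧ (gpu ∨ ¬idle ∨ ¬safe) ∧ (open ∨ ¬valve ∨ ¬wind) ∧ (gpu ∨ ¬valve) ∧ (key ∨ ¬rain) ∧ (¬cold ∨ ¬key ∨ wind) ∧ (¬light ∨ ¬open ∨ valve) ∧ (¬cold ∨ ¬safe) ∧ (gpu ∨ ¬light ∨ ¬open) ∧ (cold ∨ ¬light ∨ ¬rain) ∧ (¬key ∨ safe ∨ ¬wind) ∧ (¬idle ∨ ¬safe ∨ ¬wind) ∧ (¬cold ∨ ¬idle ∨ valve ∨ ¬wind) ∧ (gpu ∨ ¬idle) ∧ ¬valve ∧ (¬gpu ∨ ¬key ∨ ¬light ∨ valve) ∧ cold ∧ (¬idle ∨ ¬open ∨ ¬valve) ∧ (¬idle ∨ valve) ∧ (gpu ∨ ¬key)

Case valve = True:
  Clause (¬valve) is falsified — contradiction.
Case valve = False:
  (idle) forces idle = True.
  Clause (¬idle ∨ valve) is falsified — contradiction.
Both cases fail, so the formula is unsatisfiable.

Unsatisfiable — no assignment works.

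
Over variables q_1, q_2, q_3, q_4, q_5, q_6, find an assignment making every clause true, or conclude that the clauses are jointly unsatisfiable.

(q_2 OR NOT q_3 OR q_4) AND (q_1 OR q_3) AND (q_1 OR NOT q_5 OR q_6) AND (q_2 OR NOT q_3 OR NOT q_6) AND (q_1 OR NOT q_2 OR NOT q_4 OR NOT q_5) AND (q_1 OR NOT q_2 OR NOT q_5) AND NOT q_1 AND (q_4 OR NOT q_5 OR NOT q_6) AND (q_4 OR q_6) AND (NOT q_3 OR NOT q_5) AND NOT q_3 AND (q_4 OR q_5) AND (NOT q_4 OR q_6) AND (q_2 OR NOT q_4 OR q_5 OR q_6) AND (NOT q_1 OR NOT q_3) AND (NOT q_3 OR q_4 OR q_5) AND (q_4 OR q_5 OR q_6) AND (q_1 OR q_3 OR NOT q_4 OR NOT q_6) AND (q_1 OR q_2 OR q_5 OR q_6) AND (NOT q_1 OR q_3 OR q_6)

Case q_1 = True:
  Clause (NOT q_1) is falsified — contradiction.
Case q_1 = False:
  (q_1 OR q_3) forces q_3 = True.
  Clause (NOT q_3) is falsified — contradiction.
Both cases fail, so the formula is unsatisfiable.

UNSATISFIABLE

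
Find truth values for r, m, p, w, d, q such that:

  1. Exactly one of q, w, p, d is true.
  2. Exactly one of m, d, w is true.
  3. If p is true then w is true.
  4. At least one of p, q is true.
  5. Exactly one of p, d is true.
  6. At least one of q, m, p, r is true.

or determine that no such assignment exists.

Case p = True:
  (1) with p=T forces q = False.
  (1) with p=T forces w = False.
  Constraint (3) is violated (p=T, w=F) — contradiction.
Case p = False:
  (4) with p=F forces q = True.
  (1) with q=T forces w = False.
  (1) with q=T forces d = False.
  Constraint (5) is violated (p=F, d=F) — contradiction.
Both cases fail — unsatisfiable.

No satisfying assignment exists.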